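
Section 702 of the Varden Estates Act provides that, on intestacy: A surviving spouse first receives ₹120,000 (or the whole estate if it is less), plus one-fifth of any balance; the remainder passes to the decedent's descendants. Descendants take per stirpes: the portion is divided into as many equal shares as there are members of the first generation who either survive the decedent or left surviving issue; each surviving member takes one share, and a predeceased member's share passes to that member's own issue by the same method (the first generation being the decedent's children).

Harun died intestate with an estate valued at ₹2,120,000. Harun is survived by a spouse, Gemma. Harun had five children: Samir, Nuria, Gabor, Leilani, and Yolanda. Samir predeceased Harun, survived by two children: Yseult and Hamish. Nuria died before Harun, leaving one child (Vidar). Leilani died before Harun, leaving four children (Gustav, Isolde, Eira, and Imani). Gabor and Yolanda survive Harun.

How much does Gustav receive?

Gemma first takes ₹120,000, leaving a balance of ₹2,000,000. Gemma then takes one-fifth of the balance (₹400,000), for a total of ₹520,000. The remaining ₹1,600,000 passes to the descendants.
The descendants' portion (₹1,600,000) is divided into 5 shares of ₹320,000: Gabor and Yolanda each take ₹320,000; Samir's ₹320,000 share passes to Samir's issue; Nuria's ₹320,000 share passes to Nuria's issue; Leilani's ₹320,000 share passes to Leilani's issue.
Samir's share (₹320,000) is divided into 2 shares of ₹160,000: Yseult and Hamish each take ₹160,000.
Nuria's share (₹320,000) passes entirely to Vidar.
Leilani's share (₹320,000) is divided into 4 shares of ₹80,000: Gustav, Isolde, Eira, and Imani each take ₹80,000.

Gustav receives ₹80,000.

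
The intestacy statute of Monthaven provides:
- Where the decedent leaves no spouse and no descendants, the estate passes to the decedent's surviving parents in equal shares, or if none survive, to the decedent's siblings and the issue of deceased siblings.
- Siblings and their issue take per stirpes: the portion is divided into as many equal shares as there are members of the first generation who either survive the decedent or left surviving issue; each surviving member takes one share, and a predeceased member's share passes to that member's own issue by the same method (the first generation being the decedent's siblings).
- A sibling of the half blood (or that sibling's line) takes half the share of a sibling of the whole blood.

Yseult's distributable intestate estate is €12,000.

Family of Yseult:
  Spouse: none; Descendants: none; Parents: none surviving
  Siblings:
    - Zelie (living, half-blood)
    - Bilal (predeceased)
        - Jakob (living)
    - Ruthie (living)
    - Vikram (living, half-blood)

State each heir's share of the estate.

Zelie: €2,000; Jakob: €4,000; Ruthie: €4,000; Vikram: €2,000

The entire €12,000 passes to the siblings and their issue.
Counting each half-blood sibling's line as half a unit, there are 3 units in €12,000, so one unit is €4,000. Whole-blood lines (Bilal and Ruthie) take €4,000 each; half-blood lines (Zelie and Vikram) take €2,000 each.
Bilal's share (€4,000) passes entirely to Jakob.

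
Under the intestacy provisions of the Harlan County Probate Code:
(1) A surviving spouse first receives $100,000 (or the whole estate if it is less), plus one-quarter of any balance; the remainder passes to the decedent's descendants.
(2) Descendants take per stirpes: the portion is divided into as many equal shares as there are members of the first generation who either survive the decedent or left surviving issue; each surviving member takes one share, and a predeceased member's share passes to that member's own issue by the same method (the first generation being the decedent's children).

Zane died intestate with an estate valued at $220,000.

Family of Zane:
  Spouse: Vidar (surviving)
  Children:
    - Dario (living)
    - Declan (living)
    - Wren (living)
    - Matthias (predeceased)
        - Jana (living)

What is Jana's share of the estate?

Vidar first takes $100,000, leaving a balance of $120,000. Vidar then takes one-quarter of the balance ($30,000), for a total of $130,000. The remaining $90,000 passes to the descendants.
The descendants' portion ($90,000) is divided into 4 shares of $22,500: Dario, Declan, and Wren each take $22,500; Matthias's $22,500 share passes to Matthias's issue.
Matthias's share ($22,500) passes entirely to Jana.

Jana receives $22,500.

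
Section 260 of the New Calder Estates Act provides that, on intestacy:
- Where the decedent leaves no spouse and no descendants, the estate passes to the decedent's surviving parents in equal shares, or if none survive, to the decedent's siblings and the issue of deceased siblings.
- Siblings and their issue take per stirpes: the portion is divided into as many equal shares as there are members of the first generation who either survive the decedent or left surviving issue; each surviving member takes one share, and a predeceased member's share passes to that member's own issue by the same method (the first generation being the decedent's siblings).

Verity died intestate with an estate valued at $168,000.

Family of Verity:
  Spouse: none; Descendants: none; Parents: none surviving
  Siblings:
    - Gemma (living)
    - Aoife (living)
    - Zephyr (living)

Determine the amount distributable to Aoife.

The entire $168,000 passes to the siblings and their issue.
That amount ($168,000) is divided into 3 shares of $56,000: Gemma, Aoife, and Zephyr each take $56,000.

Aoife receives $56,000.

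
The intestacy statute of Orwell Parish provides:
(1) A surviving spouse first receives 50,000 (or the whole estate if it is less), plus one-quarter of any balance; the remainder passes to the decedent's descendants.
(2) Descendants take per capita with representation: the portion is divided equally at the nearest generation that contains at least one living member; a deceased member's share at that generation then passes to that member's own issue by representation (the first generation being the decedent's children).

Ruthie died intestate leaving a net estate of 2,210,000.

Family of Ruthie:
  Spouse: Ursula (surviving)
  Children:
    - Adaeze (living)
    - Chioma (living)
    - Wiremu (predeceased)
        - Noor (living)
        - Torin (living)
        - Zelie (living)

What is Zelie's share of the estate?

Ursula first takes 50,000, leaving a balance of 2,160,000. Ursula then takes one-quarter of the balance (540,000), for a total of 590,000. The remaining 1,620,000 passes to the descendants.
The descendants' portion (1,620,000) is divided into 3 shares of 540,000: Adaeze and Chioma each take 540,000; Wiremu's 540,000 share passes to Wiremu's issue.
Wiremu's share (540,000) is divided into 3 shares of 180,000: Noor, Torin, and Zelie each take 180,000.

Zelie receives 180,000.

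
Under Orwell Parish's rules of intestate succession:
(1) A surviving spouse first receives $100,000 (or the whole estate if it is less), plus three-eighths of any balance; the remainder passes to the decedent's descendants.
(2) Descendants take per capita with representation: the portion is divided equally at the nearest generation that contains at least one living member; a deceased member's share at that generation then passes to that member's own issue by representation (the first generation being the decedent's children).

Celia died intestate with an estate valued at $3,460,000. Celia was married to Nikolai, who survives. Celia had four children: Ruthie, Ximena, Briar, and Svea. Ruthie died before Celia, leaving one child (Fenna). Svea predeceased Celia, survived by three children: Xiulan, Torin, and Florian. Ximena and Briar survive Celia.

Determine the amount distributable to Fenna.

Nikolai first takes $100,000, leaving a balance of $3,360,000. Nikolai then takes three-eighths of the balance ($1,260,000), for a total of $1,360,000. The remaining $2,100,000 passes to the descendants.
The descendants' portion ($2,100,000) is divided into 4 shares of $525,000: Ximena and Briar each take $525,000; Ruthie's $525,000 share passes to Ruthie's issue; Svea's $525,000 share passes to Svea's issue.
Ruthie's share ($525,000) passes entirely to Fenna.
Svea's share ($525,000) is divided into 3 shares of $175,000: Xiulan, Torin, and Florian each take $175,000.

Fenna receives $525,000.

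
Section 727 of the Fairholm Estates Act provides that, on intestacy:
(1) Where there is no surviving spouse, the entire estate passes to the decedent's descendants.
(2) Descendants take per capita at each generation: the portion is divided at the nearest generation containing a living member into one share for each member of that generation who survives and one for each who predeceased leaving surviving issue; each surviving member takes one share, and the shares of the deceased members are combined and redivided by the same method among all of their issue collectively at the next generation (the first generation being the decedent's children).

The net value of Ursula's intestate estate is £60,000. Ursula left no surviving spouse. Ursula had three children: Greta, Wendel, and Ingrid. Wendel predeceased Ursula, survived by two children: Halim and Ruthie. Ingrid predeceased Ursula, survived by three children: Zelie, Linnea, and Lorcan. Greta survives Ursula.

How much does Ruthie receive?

The entire £60,000 passes to the descendants.
That amount (£60,000) is divided at the children's generation into 3 shares of £20,000. Greta takes £20,000. The 2 shares of the deceased (Wendel and Ingrid) are combined into a pool of £40,000.
That pool (£40,000) is divided at the grandchildren's generation equally among Halim, Ruthie, Zelie, Linnea, and Lorcan: £8,000 each.

Ruthie receives £8,000.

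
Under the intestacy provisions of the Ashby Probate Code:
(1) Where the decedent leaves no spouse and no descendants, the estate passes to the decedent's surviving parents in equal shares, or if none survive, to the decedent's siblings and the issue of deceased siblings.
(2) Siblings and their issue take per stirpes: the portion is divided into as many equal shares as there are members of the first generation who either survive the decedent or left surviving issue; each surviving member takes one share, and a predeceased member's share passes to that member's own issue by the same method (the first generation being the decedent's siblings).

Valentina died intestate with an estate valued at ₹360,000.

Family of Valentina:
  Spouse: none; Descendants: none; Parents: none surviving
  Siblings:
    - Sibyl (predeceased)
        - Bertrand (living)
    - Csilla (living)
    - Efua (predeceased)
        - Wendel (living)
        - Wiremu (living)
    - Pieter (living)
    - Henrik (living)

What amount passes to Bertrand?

Bertrand receives ₹72,000.

The entire ₹360,000 passes to the siblings and their issue.
That amount (₹360,000) is divided into 5 shares of ₹72,000: Csilla, Pieter, and Henrik each take ₹72,000; Sibyl's ₹72,000 share passes to Sibyl's issue; Efua's ₹72,000 share passes to Efua's issue.
Sibyl's share (₹72,000) passes entirely to Bertrand.
Efua's share (₹72,000) is divided into 2 shares of ₹36,000: Wendel and Wiremu each take ₹36,000.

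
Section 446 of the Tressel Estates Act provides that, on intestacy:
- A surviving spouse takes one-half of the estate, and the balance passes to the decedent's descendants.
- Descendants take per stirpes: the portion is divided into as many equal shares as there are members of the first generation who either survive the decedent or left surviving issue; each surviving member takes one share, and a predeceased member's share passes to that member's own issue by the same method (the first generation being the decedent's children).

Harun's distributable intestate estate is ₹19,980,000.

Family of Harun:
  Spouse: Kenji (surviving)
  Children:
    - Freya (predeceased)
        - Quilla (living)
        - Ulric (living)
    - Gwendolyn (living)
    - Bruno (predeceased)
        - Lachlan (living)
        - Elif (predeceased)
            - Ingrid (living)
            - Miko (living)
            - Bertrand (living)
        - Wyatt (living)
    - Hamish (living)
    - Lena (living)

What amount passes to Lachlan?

Kenji takes one-half of ₹19,980,000 = ₹9,990,000. The remaining ₹9,990,000 passes to the descendants.
The descendants' portion (₹9,990,000) is divided into 5 shares of ₹1,998,000: Gwendolyn, Hamish, and Lena each take ₹1,998,000; Freya's ₹1,998,000 share passes to Freya's issue; Bruno's ₹1,998,000 share passes to Bruno's issue.
Freya's share (₹1,998,000) is divided into 2 shares of ₹999,000: Quilla and Ulric each take ₹999,000.
Bruno's share (₹1,998,000) is divided into 3 shares of ₹666,000: Lachlan and Wyatt each take ₹666,000; Elif's ₹666,000 share passes to Elif's issue.
Elif's share (₹666,000) is divided into 3 shares of ₹222,000: Ingrid, Miko, and Bertrand each take ₹222,000.

Lachlan receives ₹666,000.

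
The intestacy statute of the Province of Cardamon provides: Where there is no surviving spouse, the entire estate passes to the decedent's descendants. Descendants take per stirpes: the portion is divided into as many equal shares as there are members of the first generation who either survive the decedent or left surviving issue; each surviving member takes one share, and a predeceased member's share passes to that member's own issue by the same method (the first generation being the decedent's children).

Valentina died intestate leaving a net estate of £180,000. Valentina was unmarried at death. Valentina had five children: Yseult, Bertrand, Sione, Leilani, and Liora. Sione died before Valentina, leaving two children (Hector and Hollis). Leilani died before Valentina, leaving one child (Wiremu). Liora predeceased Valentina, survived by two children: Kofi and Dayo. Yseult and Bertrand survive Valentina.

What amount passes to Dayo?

The entire £180,000 passes to the descendants.
That amount (£180,000) is divided into 5 shares of £36,000: Yseult and Bertrand each take £36,000; Sione's £36,000 share passes to Sione's issue; Leilani's £36,000 share passes to Leilani's issue; Liora's £36,000 share passes to Liora's issue.
Sione's share (£36,000) is divided into 2 shares of £18,000: Hector and Hollis each take £18,000.
Leilani's share (£36,000) passes entirely to Wiremu.
Liora's share (£36,000) is divided into 2 shares of £18,000: Kofi and Dayo each take £18,000.

Dayo receives £18,000.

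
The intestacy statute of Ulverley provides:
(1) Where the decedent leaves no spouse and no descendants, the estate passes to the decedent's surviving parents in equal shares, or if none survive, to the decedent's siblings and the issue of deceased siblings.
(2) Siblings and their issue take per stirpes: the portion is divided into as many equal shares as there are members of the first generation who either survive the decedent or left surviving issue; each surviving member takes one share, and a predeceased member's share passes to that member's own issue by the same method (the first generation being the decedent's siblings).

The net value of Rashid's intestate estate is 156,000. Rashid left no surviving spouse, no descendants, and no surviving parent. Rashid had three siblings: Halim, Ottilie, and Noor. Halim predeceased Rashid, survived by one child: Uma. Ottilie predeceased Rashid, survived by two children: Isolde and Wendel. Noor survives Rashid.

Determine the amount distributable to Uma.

The entire 156,000 passes to the siblings and their issue.
That amount (156,000) is divided into 3 shares of 52,000: Noor takes 52,000; Halim's 52,000 share passes to Halim's issue; Ottilie's 52,000 share passes to Ottilie's issue.
Halim's share (52,000) passes entirely to Uma.
Ottilie's share (52,000) is divided into 2 shares of 26,000: Isolde and Wendel each take 26,000.

Uma receives 52,000.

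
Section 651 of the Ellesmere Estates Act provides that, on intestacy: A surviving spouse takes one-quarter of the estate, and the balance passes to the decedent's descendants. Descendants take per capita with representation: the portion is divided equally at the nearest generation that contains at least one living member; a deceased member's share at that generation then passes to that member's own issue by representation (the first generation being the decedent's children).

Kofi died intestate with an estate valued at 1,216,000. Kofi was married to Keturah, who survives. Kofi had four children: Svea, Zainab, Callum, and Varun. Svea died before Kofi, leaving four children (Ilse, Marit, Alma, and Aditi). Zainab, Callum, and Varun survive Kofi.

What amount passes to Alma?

Keturah takes one-quarter of 1,216,000 = 304,000. The remaining 912,000 passes to the descendants.
The descendants' portion (912,000) is divided into 4 shares of 228,000: Zainab, Callum, and Varun each take 228,000; Svea's 228,000 share passes to Svea's issue.
Svea's share (228,000) is divided into 4 shares of 57,000: Ilse, Marit, Alma, and Aditi each take 57,000.

Alma receives 57,000.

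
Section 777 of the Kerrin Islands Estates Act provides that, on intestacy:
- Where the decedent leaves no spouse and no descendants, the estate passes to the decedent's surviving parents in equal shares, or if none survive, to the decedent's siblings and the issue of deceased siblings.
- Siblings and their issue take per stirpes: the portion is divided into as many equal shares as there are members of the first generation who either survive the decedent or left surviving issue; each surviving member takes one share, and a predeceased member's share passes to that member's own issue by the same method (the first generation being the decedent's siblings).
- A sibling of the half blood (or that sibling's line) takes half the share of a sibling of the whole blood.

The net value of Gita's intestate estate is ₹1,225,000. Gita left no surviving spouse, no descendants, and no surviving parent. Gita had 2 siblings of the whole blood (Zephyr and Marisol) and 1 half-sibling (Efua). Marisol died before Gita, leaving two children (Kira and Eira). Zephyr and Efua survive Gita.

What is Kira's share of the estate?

Kira receives ₹245,000.

The entire ₹1,225,000 passes to the siblings and their issue.
Counting each half-blood sibling's line as half a unit, there are 5/2 units in ₹1,225,000, so one unit is ₹490,000. Whole-blood lines (Zephyr and Marisol) take ₹490,000 each; half-blood lines (Efua) take ₹245,000 each.
Marisol's share (₹490,000) is divided into 2 shares of ₹245,000: Kira and Eira each take ₹245,000.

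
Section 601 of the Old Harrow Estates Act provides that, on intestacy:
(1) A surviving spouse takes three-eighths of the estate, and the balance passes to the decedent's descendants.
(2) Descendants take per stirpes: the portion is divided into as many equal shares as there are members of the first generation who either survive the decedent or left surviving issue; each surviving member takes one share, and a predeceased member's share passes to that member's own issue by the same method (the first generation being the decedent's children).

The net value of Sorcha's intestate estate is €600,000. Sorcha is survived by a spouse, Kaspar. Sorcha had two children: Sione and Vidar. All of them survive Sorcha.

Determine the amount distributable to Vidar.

Kaspar takes three-eighths of €600,000 = €225,000. The remaining €375,000 passes to the descendants.
The descendants' portion (€375,000) is divided into 2 shares of €187,500: Sione and Vidar each take €187,500.

Vidar receives €187,500.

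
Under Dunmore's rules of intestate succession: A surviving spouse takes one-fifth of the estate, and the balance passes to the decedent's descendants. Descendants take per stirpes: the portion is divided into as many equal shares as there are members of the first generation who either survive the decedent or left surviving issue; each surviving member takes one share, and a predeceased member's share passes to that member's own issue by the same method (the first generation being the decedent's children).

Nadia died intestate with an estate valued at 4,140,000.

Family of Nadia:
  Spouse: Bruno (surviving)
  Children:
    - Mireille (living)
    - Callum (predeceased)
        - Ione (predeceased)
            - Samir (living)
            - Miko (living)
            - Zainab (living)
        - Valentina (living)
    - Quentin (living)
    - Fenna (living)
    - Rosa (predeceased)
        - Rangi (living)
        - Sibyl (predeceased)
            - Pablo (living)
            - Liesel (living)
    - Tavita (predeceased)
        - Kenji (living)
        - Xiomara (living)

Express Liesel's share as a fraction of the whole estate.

Bruno takes one-fifth of 4,140,000 = 828,000. The remaining 3,312,000 passes to the descendants.
The descendants' portion (3,312,000) is divided into 6 shares of 552,000: Mireille, Quentin, and Fenna each take 552,000; Callum's 552,000 share passes to Callum's issue; Rosa's 552,000 share passes to Rosa's issue; Tavita's 552,000 share passes to Tavita's issue.
Callum's share (552,000) is divided into 2 shares of 276,000: Valentina takes 276,000; Ione's 276,000 share passes to Ione's issue.
Ione's share (276,000) is divided into 3 shares of 92,000: Samir, Miko, and Zainab each take 92,000.
Rosa's share (552,000) is divided into 2 shares of 276,000: Rangi takes 276,000; Sibyl's 276,000 share passes to Sibyl's issue.
Sibyl's share (276,000) is divided into 2 shares of 138,000: Pablo and Liesel each take 138,000.
Tavita's share (552,000) is divided into 2 shares of 276,000: Kenji and Xiomara each take 276,000.

Liesel receives 1/30 of the estate.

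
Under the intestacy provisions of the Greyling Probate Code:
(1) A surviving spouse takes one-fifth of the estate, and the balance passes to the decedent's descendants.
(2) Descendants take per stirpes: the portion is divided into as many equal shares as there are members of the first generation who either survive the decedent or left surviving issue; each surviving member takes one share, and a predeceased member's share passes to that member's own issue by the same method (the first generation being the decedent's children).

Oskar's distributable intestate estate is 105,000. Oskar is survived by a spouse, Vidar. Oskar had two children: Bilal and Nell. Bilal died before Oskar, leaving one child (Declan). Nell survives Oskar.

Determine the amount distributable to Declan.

Declan receives 42,000.

Vidar takes one-fifth of 105,000 = 21,000. The remaining 84,000 passes to the descendants.
The descendants' portion (84,000) is divided into 2 shares of 42,000: Nell takes 42,000; Bilal's 42,000 share passes to Bilal's issue.
Bilal's share (42,000) passes entirely to Declan.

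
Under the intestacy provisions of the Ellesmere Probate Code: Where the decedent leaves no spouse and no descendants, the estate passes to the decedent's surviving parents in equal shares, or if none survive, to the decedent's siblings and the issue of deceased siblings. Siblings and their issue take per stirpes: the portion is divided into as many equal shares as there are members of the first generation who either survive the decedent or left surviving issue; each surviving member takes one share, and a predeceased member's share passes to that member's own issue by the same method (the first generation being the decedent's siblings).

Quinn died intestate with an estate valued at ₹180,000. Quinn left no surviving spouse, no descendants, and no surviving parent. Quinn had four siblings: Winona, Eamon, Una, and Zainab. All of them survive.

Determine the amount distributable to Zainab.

The entire ₹180,000 passes to the siblings and their issue.
That amount (₹180,000) is divided into 4 shares of ₹45,000: Winona, Eamon, Una, and Zainab each take ₹45,000.

Zainab receives ₹45,000.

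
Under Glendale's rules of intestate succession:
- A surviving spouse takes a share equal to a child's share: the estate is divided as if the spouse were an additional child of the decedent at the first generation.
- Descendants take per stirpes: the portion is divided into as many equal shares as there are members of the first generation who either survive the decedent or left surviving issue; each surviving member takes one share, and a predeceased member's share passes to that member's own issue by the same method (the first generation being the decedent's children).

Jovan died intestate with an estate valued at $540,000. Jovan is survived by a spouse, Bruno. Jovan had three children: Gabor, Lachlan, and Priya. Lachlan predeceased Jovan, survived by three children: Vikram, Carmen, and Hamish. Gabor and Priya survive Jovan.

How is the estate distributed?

Bruno: $135,000; Gabor: $135,000; Vikram: $45,000; Carmen: $45,000; Hamish: $45,000; Priya: $135,000

The spouse counts as an additional share at the children's level, so there are 4 primary shares of $135,000. Bruno takes one such share ($135,000).
The children's combined portion ($405,000) is divided into 3 shares of $135,000: Gabor and Priya each take $135,000; Lachlan's $135,000 share passes to Lachlan's issue.
Lachlan's share ($135,000) is divided into 3 shares of $45,000: Vikram, Carmen, and Hamish each take $45,000.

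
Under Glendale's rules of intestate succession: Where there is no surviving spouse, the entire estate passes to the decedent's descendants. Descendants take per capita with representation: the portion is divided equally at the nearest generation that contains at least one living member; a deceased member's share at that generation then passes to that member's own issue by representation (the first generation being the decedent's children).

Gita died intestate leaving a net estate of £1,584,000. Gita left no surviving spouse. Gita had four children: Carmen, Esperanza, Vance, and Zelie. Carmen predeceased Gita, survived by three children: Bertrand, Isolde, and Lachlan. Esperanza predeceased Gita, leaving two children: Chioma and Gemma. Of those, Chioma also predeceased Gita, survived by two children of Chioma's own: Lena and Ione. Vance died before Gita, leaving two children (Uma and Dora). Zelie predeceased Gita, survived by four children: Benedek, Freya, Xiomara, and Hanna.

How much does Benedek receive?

The entire £1,584,000 passes to the descendants.
No child survives, so the initial division is made at the grandchildren's generation.
That amount (£1,584,000) is divided into 11 shares of £144,000: Bertrand, Isolde, Lachlan, Gemma, Uma, Dora, Benedek, Freya, Xiomara, and Hanna each take £144,000; Chioma's £144,000 share passes to Chioma's issue.
Chioma's share (£144,000) is divided into 2 shares of £72,000: Lena and Ione each take £72,000.

Benedek receives £144,000.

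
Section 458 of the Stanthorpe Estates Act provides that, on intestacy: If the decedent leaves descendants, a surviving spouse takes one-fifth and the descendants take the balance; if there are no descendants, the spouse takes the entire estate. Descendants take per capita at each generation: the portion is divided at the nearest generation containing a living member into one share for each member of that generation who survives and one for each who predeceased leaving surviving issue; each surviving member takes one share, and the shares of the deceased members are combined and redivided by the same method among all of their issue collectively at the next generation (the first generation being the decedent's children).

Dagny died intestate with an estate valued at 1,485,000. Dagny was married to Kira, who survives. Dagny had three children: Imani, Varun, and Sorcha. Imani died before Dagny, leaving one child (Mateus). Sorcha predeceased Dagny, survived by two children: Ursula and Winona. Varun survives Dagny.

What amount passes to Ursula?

Kira takes one-fifth of 1,485,000 = 297,000. The remaining 1,188,000 passes to the descendants.
The descendants' portion (1,188,000) is divided at the children's generation into 3 shares of 396,000. Varun takes 396,000. The 2 shares of the deceased (Imani and Sorcha) are combined into a pool of 792,000.
That pool (792,000) is divided at the grandchildren's generation equally among Mateus, Ursula, and Winona: 264,000 each.

Ursula receives 264,000.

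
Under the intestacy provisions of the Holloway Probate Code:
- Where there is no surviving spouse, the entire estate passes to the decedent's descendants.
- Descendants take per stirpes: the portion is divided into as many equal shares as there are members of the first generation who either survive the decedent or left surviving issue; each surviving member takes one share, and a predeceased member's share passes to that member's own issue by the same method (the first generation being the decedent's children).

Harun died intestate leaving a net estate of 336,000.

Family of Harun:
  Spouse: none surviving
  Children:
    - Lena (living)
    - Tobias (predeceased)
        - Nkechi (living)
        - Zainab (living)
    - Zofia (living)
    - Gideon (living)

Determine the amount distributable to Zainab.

Zainab receives 42,000.

The entire 336,000 passes to the descendants.
That amount (336,000) is divided into 4 shares of 84,000: Lena, Zofia, and Gideon each take 84,000; Tobias's 84,000 share passes to Tobias's issue.
Tobias's share (84,000) is divided into 2 shares of 42,000: Nkechi and Zainab each take 42,000.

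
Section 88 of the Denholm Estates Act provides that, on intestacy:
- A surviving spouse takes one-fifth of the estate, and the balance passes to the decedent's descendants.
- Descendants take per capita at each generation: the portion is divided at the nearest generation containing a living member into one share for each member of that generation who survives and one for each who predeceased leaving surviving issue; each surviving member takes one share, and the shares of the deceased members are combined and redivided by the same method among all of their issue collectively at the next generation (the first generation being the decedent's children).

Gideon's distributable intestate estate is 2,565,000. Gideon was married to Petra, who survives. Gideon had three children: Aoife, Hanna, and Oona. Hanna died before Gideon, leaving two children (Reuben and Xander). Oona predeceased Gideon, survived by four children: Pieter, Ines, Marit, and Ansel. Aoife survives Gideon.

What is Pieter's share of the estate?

Pieter receives 228,000.

Petra takes one-fifth of 2,565,000 = 513,000. The remaining 2,052,000 passes to the descendants.
The descendants' portion (2,052,000) is divided at the children's generation into 3 shares of 684,000. Aoife takes 684,000. The 2 shares of the deceased (Hanna and Oona) are combined into a pool of 1,368,000.
That pool (1,368,000) is divided at the grandchildren's generation equally among Reuben, Xander, Pieter, Ines, Marit, and Ansel: 228,000 each.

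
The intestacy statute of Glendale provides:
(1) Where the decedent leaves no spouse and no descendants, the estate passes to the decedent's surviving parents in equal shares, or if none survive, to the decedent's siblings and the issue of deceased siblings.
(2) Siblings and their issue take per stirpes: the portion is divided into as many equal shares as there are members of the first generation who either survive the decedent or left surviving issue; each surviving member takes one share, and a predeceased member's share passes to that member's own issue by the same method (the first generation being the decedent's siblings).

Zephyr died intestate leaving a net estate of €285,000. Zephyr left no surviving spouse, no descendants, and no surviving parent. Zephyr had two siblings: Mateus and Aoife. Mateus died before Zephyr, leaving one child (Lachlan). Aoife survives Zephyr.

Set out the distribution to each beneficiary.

The entire €285,000 passes to the siblings and their issue.
That amount (€285,000) is divided into 2 shares of €142,500: Aoife takes €142,500; Mateus's €142,500 share passes to Mateus's issue.
Mateus's share (€142,500) passes entirely to Lachlan.

Lachlan: €142,500; Aoife: €142,500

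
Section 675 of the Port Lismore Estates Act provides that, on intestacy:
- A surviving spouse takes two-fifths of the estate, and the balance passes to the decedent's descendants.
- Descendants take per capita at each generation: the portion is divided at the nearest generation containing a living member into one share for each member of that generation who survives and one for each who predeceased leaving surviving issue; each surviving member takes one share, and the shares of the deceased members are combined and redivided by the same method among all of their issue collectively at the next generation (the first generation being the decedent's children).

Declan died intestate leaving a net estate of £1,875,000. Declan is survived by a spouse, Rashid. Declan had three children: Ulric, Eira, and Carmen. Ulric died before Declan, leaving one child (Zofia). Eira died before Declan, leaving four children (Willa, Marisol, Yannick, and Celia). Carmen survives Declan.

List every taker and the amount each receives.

Rashid takes two-fifths of £1,875,000 = £750,000. The remaining £1,125,000 passes to the descendants.
The descendants' portion (£1,125,000) is divided at the children's generation into 3 shares of £375,000. Carmen takes £375,000. The 2 shares of the deceased (Ulric and Eira) are combined into a pool of £750,000.
That pool (£750,000) is divided at the grandchildren's generation equally among Zofia, Willa, Marisol, Yannick, and Celia: £150,000 each.

Rashid: £750,000; Zofia: £150,000; Willa: £150,000; Marisol: £150,000; Yannick: £150,000; Celia: £150,000; Carmen: £375,000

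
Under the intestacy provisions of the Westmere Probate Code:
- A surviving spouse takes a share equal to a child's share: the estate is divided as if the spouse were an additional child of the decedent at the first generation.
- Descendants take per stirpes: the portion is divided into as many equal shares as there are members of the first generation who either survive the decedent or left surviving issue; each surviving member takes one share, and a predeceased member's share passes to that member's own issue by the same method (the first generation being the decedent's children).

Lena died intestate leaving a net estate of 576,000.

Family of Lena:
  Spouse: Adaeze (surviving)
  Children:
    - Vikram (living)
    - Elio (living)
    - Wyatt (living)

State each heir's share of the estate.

Adaeze: 144,000; Vikram: 144,000; Elio: 144,000; Wyatt: 144,000

The spouse counts as an additional share at the children's level, so there are 4 primary shares of 144,000. Adaeze takes one such share (144,000).
The children's combined portion (432,000) is divided into 3 shares of 144,000: Vikram, Elio, and Wyatt each take 144,000.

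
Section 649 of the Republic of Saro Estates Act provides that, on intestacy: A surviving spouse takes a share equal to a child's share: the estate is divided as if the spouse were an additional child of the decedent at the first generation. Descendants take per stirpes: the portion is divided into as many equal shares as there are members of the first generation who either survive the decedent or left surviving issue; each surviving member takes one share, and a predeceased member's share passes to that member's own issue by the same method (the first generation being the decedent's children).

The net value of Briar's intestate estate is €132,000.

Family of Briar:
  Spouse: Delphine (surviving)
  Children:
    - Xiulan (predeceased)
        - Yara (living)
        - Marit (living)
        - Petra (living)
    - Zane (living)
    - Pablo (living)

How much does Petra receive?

Petra receives €11,000.

The spouse counts as an additional share at the children's level, so there are 4 primary shares of €33,000. Delphine takes one such share (€33,000).
The children's combined portion (€99,000) is divided into 3 shares of €33,000: Zane and Pablo each take €33,000; Xiulan's €33,000 share passes to Xiulan's issue.
Xiulan's share (€33,000) is divided into 3 shares of €11,000: Yara, Marit, and Petra each take €11,000.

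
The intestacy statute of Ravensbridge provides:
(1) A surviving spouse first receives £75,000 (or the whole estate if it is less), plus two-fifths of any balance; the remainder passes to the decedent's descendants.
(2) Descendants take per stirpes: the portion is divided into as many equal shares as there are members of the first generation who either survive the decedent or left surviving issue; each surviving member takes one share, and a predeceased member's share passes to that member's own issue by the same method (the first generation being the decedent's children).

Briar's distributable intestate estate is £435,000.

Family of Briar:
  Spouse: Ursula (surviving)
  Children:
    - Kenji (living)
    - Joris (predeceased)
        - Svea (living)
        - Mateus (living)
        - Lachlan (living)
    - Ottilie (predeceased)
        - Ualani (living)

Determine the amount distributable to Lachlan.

Ursula first takes £75,000, leaving a balance of £360,000. Ursula then takes two-fifths of the balance (£144,000), for a total of £219,000. The remaining £216,000 passes to the descendants.
The descendants' portion (£216,000) is divided into 3 shares of £72,000: Kenji takes £72,000; Joris's £72,000 share passes to Joris's issue; Ottilie's £72,000 share passes to Ottilie's issue.
Joris's share (£72,000) is divided into 3 shares of £24,000: Svea, Mateus, and Lachlan each take £24,000.
Ottilie's share (£72,000) passes entirely to Ualani.

Lachlan receives £24,000.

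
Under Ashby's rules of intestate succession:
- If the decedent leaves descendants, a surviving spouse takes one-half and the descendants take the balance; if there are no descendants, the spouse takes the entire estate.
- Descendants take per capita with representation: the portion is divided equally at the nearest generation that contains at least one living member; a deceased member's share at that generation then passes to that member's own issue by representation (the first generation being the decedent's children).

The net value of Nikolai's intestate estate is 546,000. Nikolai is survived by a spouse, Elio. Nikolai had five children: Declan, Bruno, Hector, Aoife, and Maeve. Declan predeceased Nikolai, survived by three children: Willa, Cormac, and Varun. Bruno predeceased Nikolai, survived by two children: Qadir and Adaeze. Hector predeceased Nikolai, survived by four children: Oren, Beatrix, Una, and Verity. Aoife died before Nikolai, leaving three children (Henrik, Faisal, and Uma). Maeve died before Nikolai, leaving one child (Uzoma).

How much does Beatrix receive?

Beatrix receives 21,000.

Elio takes one-half of 546,000 = 273,000. The remaining 273,000 passes to the descendants.
No child survives, so the initial division is made at the grandchildren's generation.
The descendants' portion (273,000) is divided into 13 shares of 21,000: Willa, Cormac, Varun, Qadir, Adaeze, Oren, Beatrix, Una, Verity, Henrik, Faisal, Uma, and Uzoma each take 21,000.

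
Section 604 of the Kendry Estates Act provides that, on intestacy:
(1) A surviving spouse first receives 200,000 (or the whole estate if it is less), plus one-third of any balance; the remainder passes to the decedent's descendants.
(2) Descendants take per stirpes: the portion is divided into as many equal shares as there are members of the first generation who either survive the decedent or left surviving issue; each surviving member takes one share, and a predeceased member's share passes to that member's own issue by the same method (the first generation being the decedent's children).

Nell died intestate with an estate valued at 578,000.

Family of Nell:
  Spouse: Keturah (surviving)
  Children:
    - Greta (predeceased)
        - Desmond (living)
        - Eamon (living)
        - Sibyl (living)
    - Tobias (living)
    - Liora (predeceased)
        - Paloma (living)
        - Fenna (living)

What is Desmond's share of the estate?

Desmond receives 28,000.

Keturah first takes 200,000, leaving a balance of 378,000. Keturah then takes one-third of the balance (126,000), for a total of 326,000. The remaining 252,000 passes to the descendants.
The descendants' portion (252,000) is divided into 3 shares of 84,000: Tobias takes 84,000; Greta's 84,000 share passes to Greta's issue; Liora's 84,000 share passes to Liora's issue.
Greta's share (84,000) is divided into 3 shares of 28,000: Desmond, Eamon, and Sibyl each take 28,000.
Liora's share (84,000) is divided into 2 shares of 42,000: Paloma and Fenna each take 42,000.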